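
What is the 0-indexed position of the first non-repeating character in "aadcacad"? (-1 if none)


Input: aadcacad
Character frequencies:
  'a': 4
  'c': 2
  'd': 2
Scanning left to right for freq == 1:
  Position 0 ('a'): freq=4, skip
  Position 1 ('a'): freq=4, skip
  Position 2 ('d'): freq=2, skip
  Position 3 ('c'): freq=2, skip
  Position 4 ('a'): freq=4, skip
  Position 5 ('c'): freq=2, skip
  Position 6 ('a'): freq=4, skip
  Position 7 ('d'): freq=2, skip
  No unique character found => answer = -1

-1


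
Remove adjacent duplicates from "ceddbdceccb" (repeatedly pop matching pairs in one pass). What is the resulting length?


Input: ceddbdceccb
Stack-based adjacent duplicate removal:
  Read 'c': push. Stack: c
  Read 'e': push. Stack: ce
  Read 'd': push. Stack: ced
  Read 'd': matches stack top 'd' => pop. Stack: ce
  Read 'b': push. Stack: ceb
  Read 'd': push. Stack: cebd
  Read 'c': push. Stack: cebdc
  Read 'e': push. Stack: cebdce
  Read 'c': push. Stack: cebdcec
  Read 'c': matches stack top 'c' => pop. Stack: cebdce
  Read 'b': push. Stack: cebdceb
Final stack: "cebdceb" (length 7)

7


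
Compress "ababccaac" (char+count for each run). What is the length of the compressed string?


Input: ababccaac
Runs:
  'a' x 1 => "a1"
  'b' x 1 => "b1"
  'a' x 1 => "a1"
  'b' x 1 => "b1"
  'c' x 2 => "c2"
  'a' x 2 => "a2"
  'c' x 1 => "c1"
Compressed: "a1b1a1b1c2a2c1"
Compressed length: 14

14


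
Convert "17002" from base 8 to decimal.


Input: "17002" in base 8
Positional expansion:
  Digit '1' (value 1) x 8^4 = 4096
  Digit '7' (value 7) x 8^3 = 3584
  Digit '0' (value 0) x 8^2 = 0
  Digit '0' (value 0) x 8^1 = 0
  Digit '2' (value 2) x 8^0 = 2
Sum = 7682

7682


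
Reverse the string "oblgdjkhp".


Input: oblgdjkhp
Reading characters right to left:
  Position 8: 'p'
  Position 7: 'h'
  Position 6: 'k'
  Position 5: 'j'
  Position 4: 'd'
  Position 3: 'g'
  Position 2: 'l'
  Position 1: 'b'
  Position 0: 'o'
Reversed: phkjdglbo

phkjdglbo


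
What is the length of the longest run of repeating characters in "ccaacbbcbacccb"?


Input: "ccaacbbcbacccb"
Scanning for longest run:
  Position 1 ('c'): continues run of 'c', length=2
  Position 2 ('a'): new char, reset run to 1
  Position 3 ('a'): continues run of 'a', length=2
  Position 4 ('c'): new char, reset run to 1
  Position 5 ('b'): new char, reset run to 1
  Position 6 ('b'): continues run of 'b', length=2
  Position 7 ('c'): new char, reset run to 1
  Position 8 ('b'): new char, reset run to 1
  Position 9 ('a'): new char, reset run to 1
  Position 10 ('c'): new char, reset run to 1
  Position 11 ('c'): continues run of 'c', length=2
  Position 12 ('c'): continues run of 'c', length=3
  Position 13 ('b'): new char, reset run to 1
Longest run: 'c' with length 3

3


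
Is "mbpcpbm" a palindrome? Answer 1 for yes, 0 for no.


Input: mbpcpbm
Reversed: mbpcpbm
  Compare pos 0 ('m') with pos 6 ('m'): match
  Compare pos 1 ('b') with pos 5 ('b'): match
  Compare pos 2 ('p') with pos 4 ('p'): match
Result: palindrome

1


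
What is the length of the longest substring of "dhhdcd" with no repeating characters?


Input: "dhhdcd"
Sliding window (track last position of each char):
  Position 0 ('d'): window [0,0] length 1 -- new best
  Position 1 ('h'): window [0,1] length 2 -- new best
  Position 2 ('h'): repeat (last at 1), move window start to 2
  Position 2 ('h'): window [2,2] length 1
  Position 3 ('d'): window [2,3] length 2
  Position 4 ('c'): window [2,4] length 3 -- new best
  Position 5 ('d'): repeat (last at 3), move window start to 4
  Position 5 ('d'): window [4,5] length 2
Longest substring with no repeats: "hdc" with length 3

3


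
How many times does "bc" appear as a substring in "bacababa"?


Searching for "bc" in "bacababa"
Scanning each position:
  Position 0: "ba" => no
  Position 1: "ac" => no
  Position 2: "ca" => no
  Position 3: "ab" => no
  Position 4: "ba" => no
  Position 5: "ab" => no
  Position 6: "ba" => no
Total occurrences: 0

0


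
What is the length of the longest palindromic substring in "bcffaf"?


Input: "bcffaf"
Checking substrings for palindromes:
  [3:6] "faf" (len 3) => palindrome
  [2:4] "ff" (len 2) => palindrome
Longest palindromic substring: "faf" with length 3

3


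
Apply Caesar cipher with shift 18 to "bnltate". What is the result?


Caesar cipher: shift "bnltate" by 18
  'b' (pos 1) + 18 = pos 19 = 't'
  'n' (pos 13) + 18 = pos 5 = 'f'
  'l' (pos 11) + 18 = pos 3 = 'd'
  't' (pos 19) + 18 = pos 11 = 'l'
  'a' (pos 0) + 18 = pos 18 = 's'
  't' (pos 19) + 18 = pos 11 = 'l'
  'e' (pos 4) + 18 = pos 22 = 'w'
Result: tfdlslw

tfdlslw


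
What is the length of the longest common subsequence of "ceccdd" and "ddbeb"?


LCS of "ceccdd" and "ddbeb"
DP table:
           d    d    b    e    b
      0    0    0    0    0    0
  c   0    0    0    0    0    0
  e   0    0    0    0    1    1
  c   0    0    0    0    1    1
  c   0    0    0    0    1    1
  d   0    1    1    1    1    1
  d   0    1    2    2    2    2
LCS length = dp[6][5] = 2

2


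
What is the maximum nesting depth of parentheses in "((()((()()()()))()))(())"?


Input: "((()((()()()()))()))(())"
Tracking depth:
  Position 0 '(': depth becomes 1
  Position 1 '(': depth becomes 2
  Position 2 '(': depth becomes 3
  Position 3 ')': depth becomes 2
  Position 4 '(': depth becomes 3
  Position 5 '(': depth becomes 4
  Position 6 '(': depth becomes 5
  Position 7 ')': depth becomes 4
  Position 8 '(': depth becomes 5
  Position 9 ')': depth becomes 4
  Position 10 '(': depth becomes 5
  Position 11 ')': depth becomes 4
  Position 12 '(': depth becomes 5
  Position 13 ')': depth becomes 4
  Position 14 ')': depth becomes 3
  Position 15 ')': depth becomes 2
  Position 16 '(': depth becomes 3
  Position 17 ')': depth becomes 2
  Position 18 ')': depth becomes 1
  Position 19 ')': depth becomes 0
  Position 20 '(': depth becomes 1
  Position 21 '(': depth becomes 2
  Position 22 ')': depth becomes 1
  Position 23 ')': depth becomes 0
Maximum depth reached: 5

5


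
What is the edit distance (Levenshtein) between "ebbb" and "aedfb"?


Computing edit distance: "ebbb" -> "aedfb"
DP table:
           a    e    d    f    b
      0    1    2    3    4    5
  e   1    1    1    2    3    4
  b   2    2    2    2    3    3
  b   3    3    3    3    3    3
  b   4    4    4    4    4    3
Edit distance = dp[4][5] = 3

3


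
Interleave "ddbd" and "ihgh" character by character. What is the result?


Interleaving "ddbd" and "ihgh":
  Position 0: 'd' from first, 'i' from second => "di"
  Position 1: 'd' from first, 'h' from second => "dh"
  Position 2: 'b' from first, 'g' from second => "bg"
  Position 3: 'd' from first, 'h' from second => "dh"
Result: didhbgdh

didhbgdh


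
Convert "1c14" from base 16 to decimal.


Input: "1c14" in base 16
Positional expansion:
  Digit '1' (value 1) x 16^3 = 4096
  Digit 'c' (value 12) x 16^2 = 3072
  Digit '1' (value 1) x 16^1 = 16
  Digit '4' (value 4) x 16^0 = 4
Sum = 7188

7188


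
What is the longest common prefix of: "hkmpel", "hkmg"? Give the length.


Words: hkmpel, hkmg
  Position 0: all 'h' => match
  Position 1: all 'k' => match
  Position 2: all 'm' => match
  Position 3: ('p', 'g') => mismatch, stop
LCP = "hkm" (length 3)

3


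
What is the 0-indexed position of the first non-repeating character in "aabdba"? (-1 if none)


Input: aabdba
Character frequencies:
  'a': 3
  'b': 2
  'd': 1
Scanning left to right for freq == 1:
  Position 0 ('a'): freq=3, skip
  Position 1 ('a'): freq=3, skip
  Position 2 ('b'): freq=2, skip
  Position 3 ('d'): unique! => answer = 3

3


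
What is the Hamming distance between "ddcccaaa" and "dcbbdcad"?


Comparing "ddcccaaa" and "dcbbdcad" position by position:
  Position 0: 'd' vs 'd' => same
  Position 1: 'd' vs 'c' => differ
  Position 2: 'c' vs 'b' => differ
  Position 3: 'c' vs 'b' => differ
  Position 4: 'c' vs 'd' => differ
  Position 5: 'a' vs 'c' => differ
  Position 6: 'a' vs 'a' => same
  Position 7: 'a' vs 'd' => differ
Total differences (Hamming distance): 6

6


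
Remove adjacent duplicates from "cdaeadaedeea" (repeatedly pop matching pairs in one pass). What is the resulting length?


Input: cdaeadaedeea
Stack-based adjacent duplicate removal:
  Read 'c': push. Stack: c
  Read 'd': push. Stack: cd
  Read 'a': push. Stack: cda
  Read 'e': push. Stack: cdae
  Read 'a': push. Stack: cdaea
  Read 'd': push. Stack: cdaead
  Read 'a': push. Stack: cdaeada
  Read 'e': push. Stack: cdaeadae
  Read 'd': push. Stack: cdaeadaed
  Read 'e': push. Stack: cdaeadaede
  Read 'e': matches stack top 'e' => pop. Stack: cdaeadaed
  Read 'a': push. Stack: cdaeadaeda
Final stack: "cdaeadaeda" (length 10)

10


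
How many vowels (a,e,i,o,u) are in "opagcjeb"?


Input: opagcjeb
Checking each character:
  'o' at position 0: vowel (running total: 1)
  'p' at position 1: consonant
  'a' at position 2: vowel (running total: 2)
  'g' at position 3: consonant
  'c' at position 4: consonant
  'j' at position 5: consonant
  'e' at position 6: vowel (running total: 3)
  'b' at position 7: consonant
Total vowels: 3

3


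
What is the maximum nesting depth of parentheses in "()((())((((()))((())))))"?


Input: "()((())((((()))((())))))"
Tracking depth:
  Position 0 '(': depth becomes 1
  Position 1 ')': depth becomes 0
  Position 2 '(': depth becomes 1
  Position 3 '(': depth becomes 2
  Position 4 '(': depth becomes 3
  Position 5 ')': depth becomes 2
  Position 6 ')': depth becomes 1
  Position 7 '(': depth becomes 2
  Position 8 '(': depth becomes 3
  Position 9 '(': depth becomes 4
  Position 10 '(': depth becomes 5
  Position 11 '(': depth becomes 6
  Position 12 ')': depth becomes 5
  Position 13 ')': depth becomes 4
  Position 14 ')': depth becomes 3
  Position 15 '(': depth becomes 4
  Position 16 '(': depth becomes 5
  Position 17 '(': depth becomes 6
  Position 18 ')': depth becomes 5
  Position 19 ')': depth becomes 4
  Position 20 ')': depth becomes 3
  Position 21 ')': depth becomes 2
  Position 22 ')': depth becomes 1
  Position 23 ')': depth becomes 0
Maximum depth reached: 6

6


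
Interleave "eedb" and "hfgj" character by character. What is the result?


Interleaving "eedb" and "hfgj":
  Position 0: 'e' from first, 'h' from second => "eh"
  Position 1: 'e' from first, 'f' from second => "ef"
  Position 2: 'd' from first, 'g' from second => "dg"
  Position 3: 'b' from first, 'j' from second => "bj"
Result: ehefdgbj

ehefdgbj


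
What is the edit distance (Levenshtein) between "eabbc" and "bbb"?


Computing edit distance: "eabbc" -> "bbb"
DP table:
           b    b    b
      0    1    2    3
  e   1    1    2    3
  a   2    2    2    3
  b   3    2    2    2
  b   4    3    2    2
  c   5    4    3    3
Edit distance = dp[5][3] = 3

3


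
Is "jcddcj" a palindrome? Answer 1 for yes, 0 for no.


Input: jcddcj
Reversed: jcddcj
  Compare pos 0 ('j') with pos 5 ('j'): match
  Compare pos 1 ('c') with pos 4 ('c'): match
  Compare pos 2 ('d') with pos 3 ('d'): match
Result: palindrome

1


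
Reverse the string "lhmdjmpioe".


Input: lhmdjmpioe
Reading characters right to left:
  Position 9: 'e'
  Position 8: 'o'
  Position 7: 'i'
  Position 6: 'p'
  Position 5: 'm'
  Position 4: 'j'
  Position 3: 'd'
  Position 2: 'm'
  Position 1: 'h'
  Position 0: 'l'
Reversed: eoipmjdmhl

eoipmjdmhl


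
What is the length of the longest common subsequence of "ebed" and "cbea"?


LCS of "ebed" and "cbea"
DP table:
           c    b    e    a
      0    0    0    0    0
  e   0    0    0    1    1
  b   0    0    1    1    1
  e   0    0    1    2    2
  d   0    0    1    2    2
LCS length = dp[4][4] = 2

2


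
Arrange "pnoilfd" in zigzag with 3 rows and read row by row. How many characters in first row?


Zigzag "pnoilfd" into 3 rows:
Placing characters:
  'p' => row 0
  'n' => row 1
  'o' => row 2
  'i' => row 1
  'l' => row 0
  'f' => row 1
  'd' => row 2
Rows:
  Row 0: "pl"
  Row 1: "nif"
  Row 2: "od"
First row length: 2

2


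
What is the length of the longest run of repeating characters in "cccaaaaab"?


Input: "cccaaaaab"
Scanning for longest run:
  Position 1 ('c'): continues run of 'c', length=2
  Position 2 ('c'): continues run of 'c', length=3
  Position 3 ('a'): new char, reset run to 1
  Position 4 ('a'): continues run of 'a', length=2
  Position 5 ('a'): continues run of 'a', length=3
  Position 6 ('a'): continues run of 'a', length=4
  Position 7 ('a'): continues run of 'a', length=5
  Position 8 ('b'): new char, reset run to 1
Longest run: 'a' with length 5

5


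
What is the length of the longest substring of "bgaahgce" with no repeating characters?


Input: "bgaahgce"
Sliding window (track last position of each char):
  Position 0 ('b'): window [0,0] length 1 -- new best
  Position 1 ('g'): window [0,1] length 2 -- new best
  Position 2 ('a'): window [0,2] length 3 -- new best
  Position 3 ('a'): repeat (last at 2), move window start to 3
  Position 3 ('a'): window [3,3] length 1
  Position 4 ('h'): window [3,4] length 2
  Position 5 ('g'): window [3,5] length 3
  Position 6 ('c'): window [3,6] length 4 -- new best
  Position 7 ('e'): window [3,7] length 5 -- new best
Longest substring with no repeats: "ahgce" with length 5

5


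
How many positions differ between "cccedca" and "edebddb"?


Comparing "cccedca" and "edebddb" position by position:
  Position 0: 'c' vs 'e' => DIFFER
  Position 1: 'c' vs 'd' => DIFFER
  Position 2: 'c' vs 'e' => DIFFER
  Position 3: 'e' vs 'b' => DIFFER
  Position 4: 'd' vs 'd' => same
  Position 5: 'c' vs 'd' => DIFFER
  Position 6: 'a' vs 'b' => DIFFER
Positions that differ: 6

6


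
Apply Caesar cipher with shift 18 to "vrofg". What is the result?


Caesar cipher: shift "vrofg" by 18
  'v' (pos 21) + 18 = pos 13 = 'n'
  'r' (pos 17) + 18 = pos 9 = 'j'
  'o' (pos 14) + 18 = pos 6 = 'g'
  'f' (pos 5) + 18 = pos 23 = 'x'
  'g' (pos 6) + 18 = pos 24 = 'y'
Result: njgxy

njgxy


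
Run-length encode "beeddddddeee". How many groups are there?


Input: beeddddddeee
Scanning for consecutive runs:
  Group 1: 'b' x 1 (positions 0-0)
  Group 2: 'e' x 2 (positions 1-2)
  Group 3: 'd' x 6 (positions 3-8)
  Group 4: 'e' x 3 (positions 9-11)
Total groups: 4

4


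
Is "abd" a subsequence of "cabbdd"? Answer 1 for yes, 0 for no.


Check if "abd" is a subsequence of "cabbdd"
Greedy scan:
  Position 0 ('c'): no match needed
  Position 1 ('a'): matches sub[0] = 'a'
  Position 2 ('b'): matches sub[1] = 'b'
  Position 3 ('b'): no match needed
  Position 4 ('d'): matches sub[2] = 'd'
  Position 5 ('d'): no match needed
All 3 characters matched => is a subsequence

1


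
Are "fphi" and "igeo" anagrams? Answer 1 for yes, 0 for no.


Strings: "fphi", "igeo"
Sorted first:  fhip
Sorted second: egio
Differ at position 0: 'f' vs 'e' => not anagrams

0


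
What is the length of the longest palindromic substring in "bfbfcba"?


Input: "bfbfcba"
Checking substrings for palindromes:
  [0:3] "bfb" (len 3) => palindrome
  [1:4] "fbf" (len 3) => palindrome
Longest palindromic substring: "bfb" with length 3

3


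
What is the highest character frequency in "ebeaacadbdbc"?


Input: ebeaacadbdbc
Character counts:
  'a': 3
  'b': 3
  'c': 2
  'd': 2
  'e': 2
Maximum frequency: 3

3


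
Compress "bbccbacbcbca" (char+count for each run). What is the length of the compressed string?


Input: bbccbacbcbca
Runs:
  'b' x 2 => "b2"
  'c' x 2 => "c2"
  'b' x 1 => "b1"
  'a' x 1 => "a1"
  'c' x 1 => "c1"
  'b' x 1 => "b1"
  'c' x 1 => "c1"
  'b' x 1 => "b1"
  'c' x 1 => "c1"
  'a' x 1 => "a1"
Compressed: "b2c2b1a1c1b1c1b1c1a1"
Compressed length: 20

20


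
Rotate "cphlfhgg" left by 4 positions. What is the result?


Input: "cphlfhgg", rotate left by 4
First 4 characters: "cphl"
Remaining characters: "fhgg"
Concatenate remaining + first: "fhgg" + "cphl" = "fhggcphl"

fhggcphl


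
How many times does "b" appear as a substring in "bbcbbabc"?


Searching for "b" in "bbcbbabc"
Scanning each position:
  Position 0: "b" => MATCH
  Position 1: "b" => MATCH
  Position 2: "c" => no
  Position 3: "b" => MATCH
  Position 4: "b" => MATCH
  Position 5: "a" => no
  Position 6: "b" => MATCH
  Position 7: "c" => no
Total occurrences: 5

5


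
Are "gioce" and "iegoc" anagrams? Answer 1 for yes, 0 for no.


Strings: "gioce", "iegoc"
Sorted first:  cegio
Sorted second: cegio
Sorted forms match => anagrams

1


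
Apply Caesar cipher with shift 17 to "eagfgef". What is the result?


Caesar cipher: shift "eagfgef" by 17
  'e' (pos 4) + 17 = pos 21 = 'v'
  'a' (pos 0) + 17 = pos 17 = 'r'
  'g' (pos 6) + 17 = pos 23 = 'x'
  'f' (pos 5) + 17 = pos 22 = 'w'
  'g' (pos 6) + 17 = pos 23 = 'x'
  'e' (pos 4) + 17 = pos 21 = 'v'
  'f' (pos 5) + 17 = pos 22 = 'w'
Result: vrxwxvw

vrxwxvw


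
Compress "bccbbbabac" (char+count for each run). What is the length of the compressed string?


Input: bccbbbabac
Runs:
  'b' x 1 => "b1"
  'c' x 2 => "c2"
  'b' x 3 => "b3"
  'a' x 1 => "a1"
  'b' x 1 => "b1"
  'a' x 1 => "a1"
  'c' x 1 => "c1"
Compressed: "b1c2b3a1b1a1c1"
Compressed length: 14

14


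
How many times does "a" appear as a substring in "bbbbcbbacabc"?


Searching for "a" in "bbbbcbbacabc"
Scanning each position:
  Position 0: "b" => no
  Position 1: "b" => no
  Position 2: "b" => no
  Position 3: "b" => no
  Position 4: "c" => no
  Position 5: "b" => no
  Position 6: "b" => no
  Position 7: "a" => MATCH
  Position 8: "c" => no
  Position 9: "a" => MATCH
  Position 10: "b" => no
  Position 11: "c" => no
Total occurrences: 2

2


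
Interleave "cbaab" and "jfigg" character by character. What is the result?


Interleaving "cbaab" and "jfigg":
  Position 0: 'c' from first, 'j' from second => "cj"
  Position 1: 'b' from first, 'f' from second => "bf"
  Position 2: 'a' from first, 'i' from second => "ai"
  Position 3: 'a' from first, 'g' from second => "ag"
  Position 4: 'b' from first, 'g' from second => "bg"
Result: cjbfaiagbg

cjbfaiagbg


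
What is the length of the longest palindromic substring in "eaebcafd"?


Input: "eaebcafd"
Checking substrings for palindromes:
  [0:3] "eae" (len 3) => palindrome
Longest palindromic substring: "eae" with length 3

3


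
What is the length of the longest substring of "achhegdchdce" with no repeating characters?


Input: "achhegdchdce"
Sliding window (track last position of each char):
  Position 0 ('a'): window [0,0] length 1 -- new best
  Position 1 ('c'): window [0,1] length 2 -- new best
  Position 2 ('h'): window [0,2] length 3 -- new best
  Position 3 ('h'): repeat (last at 2), move window start to 3
  Position 3 ('h'): window [3,3] length 1
  Position 4 ('e'): window [3,4] length 2
  Position 5 ('g'): window [3,5] length 3
  Position 6 ('d'): window [3,6] length 4 -- new best
  Position 7 ('c'): window [3,7] length 5 -- new best
  Position 8 ('h'): repeat (last at 3), move window start to 4
  Position 8 ('h'): window [4,8] length 5
  Position 9 ('d'): repeat (last at 6), move window start to 7
  Position 9 ('d'): window [7,9] length 3
  Position 10 ('c'): repeat (last at 7), move window start to 8
  Position 10 ('c'): window [8,10] length 3
  Position 11 ('e'): window [8,11] length 4
Longest substring with no repeats: "hegdc" with length 5

5


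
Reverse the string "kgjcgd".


Input: kgjcgd
Reading characters right to left:
  Position 5: 'd'
  Position 4: 'g'
  Position 3: 'c'
  Position 2: 'j'
  Position 1: 'g'
  Position 0: 'k'
Reversed: dgcjgk

dgcjgk


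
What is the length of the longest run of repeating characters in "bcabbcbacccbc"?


Input: "bcabbcbacccbc"
Scanning for longest run:
  Position 1 ('c'): new char, reset run to 1
  Position 2 ('a'): new char, reset run to 1
  Position 3 ('b'): new char, reset run to 1
  Position 4 ('b'): continues run of 'b', length=2
  Position 5 ('c'): new char, reset run to 1
  Position 6 ('b'): new char, reset run to 1
  Position 7 ('a'): new char, reset run to 1
  Position 8 ('c'): new char, reset run to 1
  Position 9 ('c'): continues run of 'c', length=2
  Position 10 ('c'): continues run of 'c', length=3
  Position 11 ('b'): new char, reset run to 1
  Position 12 ('c'): new char, reset run to 1
Longest run: 'c' with length 3

3


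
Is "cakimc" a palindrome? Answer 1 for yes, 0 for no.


Input: cakimc
Reversed: cmikac
  Compare pos 0 ('c') with pos 5 ('c'): match
  Compare pos 1 ('a') with pos 4 ('m'): MISMATCH
  Compare pos 2 ('k') with pos 3 ('i'): MISMATCH
Result: not a palindrome

0


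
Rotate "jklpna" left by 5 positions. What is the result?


Input: "jklpna", rotate left by 5
First 5 characters: "jklpn"
Remaining characters: "a"
Concatenate remaining + first: "a" + "jklpn" = "ajklpn"

ajklpn


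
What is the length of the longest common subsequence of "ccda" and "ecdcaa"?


LCS of "ccda" and "ecdcaa"
DP table:
           e    c    d    c    a    a
      0    0    0    0    0    0    0
  c   0    0    1    1    1    1    1
  c   0    0    1    1    2    2    2
  d   0    0    1    2    2    2    2
  a   0    0    1    2    2    3    3
LCS length = dp[4][6] = 3

3


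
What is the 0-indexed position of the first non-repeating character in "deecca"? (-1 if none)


Input: deecca
Character frequencies:
  'a': 1
  'c': 2
  'd': 1
  'e': 2
Scanning left to right for freq == 1:
  Position 0 ('d'): unique! => answer = 0

0


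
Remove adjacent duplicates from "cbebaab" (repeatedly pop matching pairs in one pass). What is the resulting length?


Input: cbebaab
Stack-based adjacent duplicate removal:
  Read 'c': push. Stack: c
  Read 'b': push. Stack: cb
  Read 'e': push. Stack: cbe
  Read 'b': push. Stack: cbeb
  Read 'a': push. Stack: cbeba
  Read 'a': matches stack top 'a' => pop. Stack: cbeb
  Read 'b': matches stack top 'b' => pop. Stack: cbe
Final stack: "cbe" (length 3)

3


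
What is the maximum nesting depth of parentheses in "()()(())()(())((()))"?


Input: "()()(())()(())((()))"
Tracking depth:
  Position 0 '(': depth becomes 1
  Position 1 ')': depth becomes 0
  Position 2 '(': depth becomes 1
  Position 3 ')': depth becomes 0
  Position 4 '(': depth becomes 1
  Position 5 '(': depth becomes 2
  Position 6 ')': depth becomes 1
  Position 7 ')': depth becomes 0
  Position 8 '(': depth becomes 1
  Position 9 ')': depth becomes 0
  Position 10 '(': depth becomes 1
  Position 11 '(': depth becomes 2
  Position 12 ')': depth becomes 1
  Position 13 ')': depth becomes 0
  Position 14 '(': depth becomes 1
  Position 15 '(': depth becomes 2
  Position 16 '(': depth becomes 3
  Position 17 ')': depth becomes 2
  Position 18 ')': depth becomes 1
  Position 19 ')': depth becomes 0
Maximum depth reached: 3

3


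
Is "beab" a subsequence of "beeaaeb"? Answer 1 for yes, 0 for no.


Check if "beab" is a subsequence of "beeaaeb"
Greedy scan:
  Position 0 ('b'): matches sub[0] = 'b'
  Position 1 ('e'): matches sub[1] = 'e'
  Position 2 ('e'): no match needed
  Position 3 ('a'): matches sub[2] = 'a'
  Position 4 ('a'): no match needed
  Position 5 ('e'): no match needed
  Position 6 ('b'): matches sub[3] = 'b'
All 4 characters matched => is a subsequence

1


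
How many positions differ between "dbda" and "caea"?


Comparing "dbda" and "caea" position by position:
  Position 0: 'd' vs 'c' => DIFFER
  Position 1: 'b' vs 'a' => DIFFER
  Position 2: 'd' vs 'e' => DIFFER
  Position 3: 'a' vs 'a' => same
Positions that differ: 3

3


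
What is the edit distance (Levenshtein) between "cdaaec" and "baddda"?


Computing edit distance: "cdaaec" -> "baddda"
DP table:
           b    a    d    d    d    a
      0    1    2    3    4    5    6
  c   1    1    2    3    4    5    6
  d   2    2    2    2    3    4    5
  a   3    3    2    3    3    4    4
  a   4    4    3    3    4    4    4
  e   5    5    4    4    4    5    5
  c   6    6    5    5    5    5    6
Edit distance = dp[6][6] = 6

6


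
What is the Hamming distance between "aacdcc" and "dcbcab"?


Comparing "aacdcc" and "dcbcab" position by position:
  Position 0: 'a' vs 'd' => differ
  Position 1: 'a' vs 'c' => differ
  Position 2: 'c' vs 'b' => differ
  Position 3: 'd' vs 'c' => differ
  Position 4: 'c' vs 'a' => differ
  Position 5: 'c' vs 'b' => differ
Total differences (Hamming distance): 6

6


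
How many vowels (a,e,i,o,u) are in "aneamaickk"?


Input: aneamaickk
Checking each character:
  'a' at position 0: vowel (running total: 1)
  'n' at position 1: consonant
  'e' at position 2: vowel (running total: 2)
  'a' at position 3: vowel (running total: 3)
  'm' at position 4: consonant
  'a' at position 5: vowel (running total: 4)
  'i' at position 6: vowel (running total: 5)
  'c' at position 7: consonant
  'k' at position 8: consonant
  'k' at position 9: consonant
Total vowels: 5

5


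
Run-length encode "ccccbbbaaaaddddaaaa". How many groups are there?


Input: ccccbbbaaaaddddaaaa
Scanning for consecutive runs:
  Group 1: 'c' x 4 (positions 0-3)
  Group 2: 'b' x 3 (positions 4-6)
  Group 3: 'a' x 4 (positions 7-10)
  Group 4: 'd' x 4 (positions 11-14)
  Group 5: 'a' x 4 (positions 15-18)
Total groups: 5

5


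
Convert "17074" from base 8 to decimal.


Input: "17074" in base 8
Positional expansion:
  Digit '1' (value 1) x 8^4 = 4096
  Digit '7' (value 7) x 8^3 = 3584
  Digit '0' (value 0) x 8^2 = 0
  Digit '7' (value 7) x 8^1 = 56
  Digit '4' (value 4) x 8^0 = 4
Sum = 7740

7740


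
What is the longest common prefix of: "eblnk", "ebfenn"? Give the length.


Words: eblnk, ebfenn
  Position 0: all 'e' => match
  Position 1: all 'b' => match
  Position 2: ('l', 'f') => mismatch, stop
LCP = "eb" (length 2)

2


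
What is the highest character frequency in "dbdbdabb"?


Input: dbdbdabb
Character counts:
  'a': 1
  'b': 4
  'd': 3
Maximum frequency: 4

4


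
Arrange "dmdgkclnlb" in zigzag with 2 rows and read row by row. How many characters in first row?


Zigzag "dmdgkclnlb" into 2 rows:
Placing characters:
  'd' => row 0
  'm' => row 1
  'd' => row 0
  'g' => row 1
  'k' => row 0
  'c' => row 1
  'l' => row 0
  'n' => row 1
  'l' => row 0
  'b' => row 1
Rows:
  Row 0: "ddkll"
  Row 1: "mgcnb"
First row length: 5

5


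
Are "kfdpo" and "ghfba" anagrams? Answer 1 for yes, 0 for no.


Strings: "kfdpo", "ghfba"
Sorted first:  dfkop
Sorted second: abfgh
Differ at position 0: 'd' vs 'a' => not anagrams

0


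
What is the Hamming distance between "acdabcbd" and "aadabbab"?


Comparing "acdabcbd" and "aadabbab" position by position:
  Position 0: 'a' vs 'a' => same
  Position 1: 'c' vs 'a' => differ
  Position 2: 'd' vs 'd' => same
  Position 3: 'a' vs 'a' => same
  Position 4: 'b' vs 'b' => same
  Position 5: 'c' vs 'b' => differ
  Position 6: 'b' vs 'a' => differ
  Position 7: 'd' vs 'b' => differ
Total differences (Hamming distance): 4

4


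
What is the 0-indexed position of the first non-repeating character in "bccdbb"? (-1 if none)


Input: bccdbb
Character frequencies:
  'b': 3
  'c': 2
  'd': 1
Scanning left to right for freq == 1:
  Position 0 ('b'): freq=3, skip
  Position 1 ('c'): freq=2, skip
  Position 2 ('c'): freq=2, skip
  Position 3 ('d'): unique! => answer = 3

3


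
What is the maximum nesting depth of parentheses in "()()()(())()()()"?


Input: "()()()(())()()()"
Tracking depth:
  Position 0 '(': depth becomes 1
  Position 1 ')': depth becomes 0
  Position 2 '(': depth becomes 1
  Position 3 ')': depth becomes 0
  Position 4 '(': depth becomes 1
  Position 5 ')': depth becomes 0
  Position 6 '(': depth becomes 1
  Position 7 '(': depth becomes 2
  Position 8 ')': depth becomes 1
  Position 9 ')': depth becomes 0
  Position 10 '(': depth becomes 1
  Position 11 ')': depth becomes 0
  Position 12 '(': depth becomes 1
  Position 13 ')': depth becomes 0
  Position 14 '(': depth becomes 1
  Position 15 ')': depth becomes 0
Maximum depth reached: 2

2


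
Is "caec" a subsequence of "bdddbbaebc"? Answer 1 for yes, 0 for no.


Check if "caec" is a subsequence of "bdddbbaebc"
Greedy scan:
  Position 0 ('b'): no match needed
  Position 1 ('d'): no match needed
  Position 2 ('d'): no match needed
  Position 3 ('d'): no match needed
  Position 4 ('b'): no match needed
  Position 5 ('b'): no match needed
  Position 6 ('a'): no match needed
  Position 7 ('e'): no match needed
  Position 8 ('b'): no match needed
  Position 9 ('c'): matches sub[0] = 'c'
Only matched 1/4 characters => not a subsequence

0


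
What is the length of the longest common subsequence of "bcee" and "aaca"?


LCS of "bcee" and "aaca"
DP table:
           a    a    c    a
      0    0    0    0    0
  b   0    0    0    0    0
  c   0    0    0    1    1
  e   0    0    0    1    1
  e   0    0    0    1    1
LCS length = dp[4][4] = 1

1


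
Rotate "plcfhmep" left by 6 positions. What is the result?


Input: "plcfhmep", rotate left by 6
First 6 characters: "plcfhm"
Remaining characters: "ep"
Concatenate remaining + first: "ep" + "plcfhm" = "epplcfhm"

epplcfhm


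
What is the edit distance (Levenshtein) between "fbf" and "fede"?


Computing edit distance: "fbf" -> "fede"
DP table:
           f    e    d    e
      0    1    2    3    4
  f   1    0    1    2    3
  b   2    1    1    2    3
  f   3    2    2    2    3
Edit distance = dp[3][4] = 3

3


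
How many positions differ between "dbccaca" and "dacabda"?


Comparing "dbccaca" and "dacabda" position by position:
  Position 0: 'd' vs 'd' => same
  Position 1: 'b' vs 'a' => DIFFER
  Position 2: 'c' vs 'c' => same
  Position 3: 'c' vs 'a' => DIFFER
  Position 4: 'a' vs 'b' => DIFFER
  Position 5: 'c' vs 'd' => DIFFER
  Position 6: 'a' vs 'a' => same
Positions that differ: 4

4


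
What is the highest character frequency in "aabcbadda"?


Input: aabcbadda
Character counts:
  'a': 4
  'b': 2
  'c': 1
  'd': 2
Maximum frequency: 4

4


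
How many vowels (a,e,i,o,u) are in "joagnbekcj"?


Input: joagnbekcj
Checking each character:
  'j' at position 0: consonant
  'o' at position 1: vowel (running total: 1)
  'a' at position 2: vowel (running total: 2)
  'g' at position 3: consonant
  'n' at position 4: consonant
  'b' at position 5: consonant
  'e' at position 6: vowel (running total: 3)
  'k' at position 7: consonant
  'c' at position 8: consonant
  'j' at position 9: consonant
Total vowels: 3

3


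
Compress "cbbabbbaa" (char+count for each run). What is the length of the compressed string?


Input: cbbabbbaa
Runs:
  'c' x 1 => "c1"
  'b' x 2 => "b2"
  'a' x 1 => "a1"
  'b' x 3 => "b3"
  'a' x 2 => "a2"
Compressed: "c1b2a1b3a2"
Compressed length: 10

10


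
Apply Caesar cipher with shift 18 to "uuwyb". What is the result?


Caesar cipher: shift "uuwyb" by 18
  'u' (pos 20) + 18 = pos 12 = 'm'
  'u' (pos 20) + 18 = pos 12 = 'm'
  'w' (pos 22) + 18 = pos 14 = 'o'
  'y' (pos 24) + 18 = pos 16 = 'q'
  'b' (pos 1) + 18 = pos 19 = 't'
Result: mmoqt

mmoqt


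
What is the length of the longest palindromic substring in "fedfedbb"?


Input: "fedfedbb"
Checking substrings for palindromes:
  [6:8] "bb" (len 2) => palindrome
Longest palindromic substring: "bb" with length 2

2


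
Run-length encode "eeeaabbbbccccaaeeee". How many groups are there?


Input: eeeaabbbbccccaaeeee
Scanning for consecutive runs:
  Group 1: 'e' x 3 (positions 0-2)
  Group 2: 'a' x 2 (positions 3-4)
  Group 3: 'b' x 4 (positions 5-8)
  Group 4: 'c' x 4 (positions 9-12)
  Group 5: 'a' x 2 (positions 13-14)
  Group 6: 'e' x 4 (positions 15-18)
Total groups: 6

6


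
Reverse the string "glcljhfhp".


Input: glcljhfhp
Reading characters right to left:
  Position 8: 'p'
  Position 7: 'h'
  Position 6: 'f'
  Position 5: 'h'
  Position 4: 'j'
  Position 3: 'l'
  Position 2: 'c'
  Position 1: 'l'
  Position 0: 'g'
Reversed: phfhjlclg

phfhjlclg


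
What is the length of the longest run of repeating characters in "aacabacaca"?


Input: "aacabacaca"
Scanning for longest run:
  Position 1 ('a'): continues run of 'a', length=2
  Position 2 ('c'): new char, reset run to 1
  Position 3 ('a'): new char, reset run to 1
  Position 4 ('b'): new char, reset run to 1
  Position 5 ('a'): new char, reset run to 1
  Position 6 ('c'): new char, reset run to 1
  Position 7 ('a'): new char, reset run to 1
  Position 8 ('c'): new char, reset run to 1
  Position 9 ('a'): new char, reset run to 1
Longest run: 'a' with length 2

2


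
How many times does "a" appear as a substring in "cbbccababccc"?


Searching for "a" in "cbbccababccc"
Scanning each position:
  Position 0: "c" => no
  Position 1: "b" => no
  Position 2: "b" => no
  Position 3: "c" => no
  Position 4: "c" => no
  Position 5: "a" => MATCH
  Position 6: "b" => no
  Position 7: "a" => MATCH
  Position 8: "b" => no
  Position 9: "c" => no
  Position 10: "c" => no
  Position 11: "c" => no
Total occurrences: 2

2


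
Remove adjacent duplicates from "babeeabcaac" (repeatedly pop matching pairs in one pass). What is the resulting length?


Input: babeeabcaac
Stack-based adjacent duplicate removal:
  Read 'b': push. Stack: b
  Read 'a': push. Stack: ba
  Read 'b': push. Stack: bab
  Read 'e': push. Stack: babe
  Read 'e': matches stack top 'e' => pop. Stack: bab
  Read 'a': push. Stack: baba
  Read 'b': push. Stack: babab
  Read 'c': push. Stack: bababc
  Read 'a': push. Stack: bababca
  Read 'a': matches stack top 'a' => pop. Stack: bababc
  Read 'c': matches stack top 'c' => pop. Stack: babab
Final stack: "babab" (length 5)

5


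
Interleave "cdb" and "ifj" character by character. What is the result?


Interleaving "cdb" and "ifj":
  Position 0: 'c' from first, 'i' from second => "ci"
  Position 1: 'd' from first, 'f' from second => "df"
  Position 2: 'b' from first, 'j' from second => "bj"
Result: cidfbj

cidfbj


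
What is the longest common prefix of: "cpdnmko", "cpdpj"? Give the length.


Words: cpdnmko, cpdpj
  Position 0: all 'c' => match
  Position 1: all 'p' => match
  Position 2: all 'd' => match
  Position 3: ('n', 'p') => mismatch, stop
LCP = "cpd" (length 3)

3


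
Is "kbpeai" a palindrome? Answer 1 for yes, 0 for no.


Input: kbpeai
Reversed: iaepbk
  Compare pos 0 ('k') with pos 5 ('i'): MISMATCH
  Compare pos 1 ('b') with pos 4 ('a'): MISMATCH
  Compare pos 2 ('p') with pos 3 ('e'): MISMATCH
Result: not a palindrome

0


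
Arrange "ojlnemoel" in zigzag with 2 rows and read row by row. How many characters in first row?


Zigzag "ojlnemoel" into 2 rows:
Placing characters:
  'o' => row 0
  'j' => row 1
  'l' => row 0
  'n' => row 1
  'e' => row 0
  'm' => row 1
  'o' => row 0
  'e' => row 1
  'l' => row 0
Rows:
  Row 0: "oleol"
  Row 1: "jnme"
First row length: 5

5


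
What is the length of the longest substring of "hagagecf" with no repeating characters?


Input: "hagagecf"
Sliding window (track last position of each char):
  Position 0 ('h'): window [0,0] length 1 -- new best
  Position 1 ('a'): window [0,1] length 2 -- new best
  Position 2 ('g'): window [0,2] length 3 -- new best
  Position 3 ('a'): repeat (last at 1), move window start to 2
  Position 3 ('a'): window [2,3] length 2
  Position 4 ('g'): repeat (last at 2), move window start to 3
  Position 4 ('g'): window [3,4] length 2
  Position 5 ('e'): window [3,5] length 3
  Position 6 ('c'): window [3,6] length 4 -- new best
  Position 7 ('f'): window [3,7] length 5 -- new best
Longest substring with no repeats: "agecf" with length 5

5


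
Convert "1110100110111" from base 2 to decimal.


Input: "1110100110111" in base 2
Positional expansion:
  Digit '1' (value 1) x 2^12 = 4096
  Digit '1' (value 1) x 2^11 = 2048
  Digit '1' (value 1) x 2^10 = 1024
  Digit '0' (value 0) x 2^9 = 0
  Digit '1' (value 1) x 2^8 = 256
  Digit '0' (value 0) x 2^7 = 0
  Digit '0' (value 0) x 2^6 = 0
  Digit '1' (value 1) x 2^5 = 32
  Digit '1' (value 1) x 2^4 = 16
  Digit '0' (value 0) x 2^3 = 0
  Digit '1' (value 1) x 2^2 = 4
  Digit '1' (value 1) x 2^1 = 2
  Digit '1' (value 1) x 2^0 = 1
Sum = 7479

7479


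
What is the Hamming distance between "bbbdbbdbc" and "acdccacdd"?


Comparing "bbbdbbdbc" and "acdccacdd" position by position:
  Position 0: 'b' vs 'a' => differ
  Position 1: 'b' vs 'c' => differ
  Position 2: 'b' vs 'd' => differ
  Position 3: 'd' vs 'c' => differ
  Position 4: 'b' vs 'c' => differ
  Position 5: 'b' vs 'a' => differ
  Position 6: 'd' vs 'c' => differ
  Position 7: 'b' vs 'd' => differ
  Position 8: 'c' vs 'd' => differ
Total differences (Hamming distance): 9

9


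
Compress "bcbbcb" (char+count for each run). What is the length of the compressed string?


Input: bcbbcb
Runs:
  'b' x 1 => "b1"
  'c' x 1 => "c1"
  'b' x 2 => "b2"
  'c' x 1 => "c1"
  'b' x 1 => "b1"
Compressed: "b1c1b2c1b1"
Compressed length: 10

10


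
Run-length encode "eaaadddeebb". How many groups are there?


Input: eaaadddeebb
Scanning for consecutive runs:
  Group 1: 'e' x 1 (positions 0-0)
  Group 2: 'a' x 3 (positions 1-3)
  Group 3: 'd' x 3 (positions 4-6)
  Group 4: 'e' x 2 (positions 7-8)
  Group 5: 'b' x 2 (positions 9-10)
Total groups: 5

5


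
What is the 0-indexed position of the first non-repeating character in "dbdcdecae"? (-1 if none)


Input: dbdcdecae
Character frequencies:
  'a': 1
  'b': 1
  'c': 2
  'd': 3
  'e': 2
Scanning left to right for freq == 1:
  Position 0 ('d'): freq=3, skip
  Position 1 ('b'): unique! => answer = 1

1


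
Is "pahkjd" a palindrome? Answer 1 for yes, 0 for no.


Input: pahkjd
Reversed: djkhap
  Compare pos 0 ('p') with pos 5 ('d'): MISMATCH
  Compare pos 1 ('a') with pos 4 ('j'): MISMATCH
  Compare pos 2 ('h') with pos 3 ('k'): MISMATCH
Result: not a palindrome

0


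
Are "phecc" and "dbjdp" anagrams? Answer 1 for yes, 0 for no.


Strings: "phecc", "dbjdp"
Sorted first:  ccehp
Sorted second: bddjp
Differ at position 0: 'c' vs 'b' => not anagrams

0


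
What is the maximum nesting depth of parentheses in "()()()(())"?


Input: "()()()(())"
Tracking depth:
  Position 0 '(': depth becomes 1
  Position 1 ')': depth becomes 0
  Position 2 '(': depth becomes 1
  Position 3 ')': depth becomes 0
  Position 4 '(': depth becomes 1
  Position 5 ')': depth becomes 0
  Position 6 '(': depth becomes 1
  Position 7 '(': depth becomes 2
  Position 8 ')': depth becomes 1
  Position 9 ')': depth becomes 0
Maximum depth reached: 2

2


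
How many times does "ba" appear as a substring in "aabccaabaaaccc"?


Searching for "ba" in "aabccaabaaaccc"
Scanning each position:
  Position 0: "aa" => no
  Position 1: "ab" => no
  Position 2: "bc" => no
  Position 3: "cc" => no
  Position 4: "ca" => no
  Position 5: "aa" => no
  Position 6: "ab" => no
  Position 7: "ba" => MATCH
  Position 8: "aa" => no
  Position 9: "aa" => no
  Position 10: "ac" => no
  Position 11: "cc" => no
  Position 12: "cc" => no
Total occurrences: 1

1


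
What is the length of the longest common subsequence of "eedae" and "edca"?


LCS of "eedae" and "edca"
DP table:
           e    d    c    a
      0    0    0    0    0
  e   0    1    1    1    1
  e   0    1    1    1    1
  d   0    1    2    2    2
  a   0    1    2    2    3
  e   0    1    2    2    3
LCS length = dp[5][4] = 3

3


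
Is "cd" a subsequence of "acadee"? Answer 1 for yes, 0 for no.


Check if "cd" is a subsequence of "acadee"
Greedy scan:
  Position 0 ('a'): no match needed
  Position 1 ('c'): matches sub[0] = 'c'
  Position 2 ('a'): no match needed
  Position 3 ('d'): matches sub[1] = 'd'
  Position 4 ('e'): no match needed
  Position 5 ('e'): no match needed
All 2 characters matched => is a subsequence

1


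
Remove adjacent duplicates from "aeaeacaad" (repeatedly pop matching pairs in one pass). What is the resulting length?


Input: aeaeacaad
Stack-based adjacent duplicate removal:
  Read 'a': push. Stack: a
  Read 'e': push. Stack: ae
  Read 'a': push. Stack: aea
  Read 'e': push. Stack: aeae
  Read 'a': push. Stack: aeaea
  Read 'c': push. Stack: aeaeac
  Read 'a': push. Stack: aeaeaca
  Read 'a': matches stack top 'a' => pop. Stack: aeaeac
  Read 'd': push. Stack: aeaeacd
Final stack: "aeaeacd" (length 7)

7
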